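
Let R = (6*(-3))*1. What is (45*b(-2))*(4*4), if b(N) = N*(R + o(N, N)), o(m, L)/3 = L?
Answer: 34560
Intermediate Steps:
R = -18 (R = -18*1 = -18)
o(m, L) = 3*L
b(N) = N*(-18 + 3*N)
(45*b(-2))*(4*4) = (45*(3*(-2)*(-6 - 2)))*(4*4) = (45*(3*(-2)*(-8)))*16 = (45*48)*16 = 2160*16 = 34560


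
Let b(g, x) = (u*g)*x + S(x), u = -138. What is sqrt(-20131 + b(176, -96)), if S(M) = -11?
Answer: 3*sqrt(256834) ≈ 1520.4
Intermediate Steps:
b(g, x) = -11 - 138*g*x (b(g, x) = (-138*g)*x - 11 = -138*g*x - 11 = -11 - 138*g*x)
sqrt(-20131 + b(176, -96)) = sqrt(-20131 + (-11 - 138*176*(-96))) = sqrt(-20131 + (-11 + 2331648)) = sqrt(-20131 + 2331637) = sqrt(2311506) = 3*sqrt(256834)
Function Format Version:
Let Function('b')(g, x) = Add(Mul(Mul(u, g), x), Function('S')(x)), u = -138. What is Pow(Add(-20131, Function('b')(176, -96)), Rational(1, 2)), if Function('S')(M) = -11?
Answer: Mul(3, Pow(256834, Rational(1, 2))) ≈ 1520.4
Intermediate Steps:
Function('b')(g, x) = Add(-11, Mul(-138, g, x)) (Function('b')(g, x) = Add(Mul(Mul(-138, g), x), -11) = Add(Mul(-138, g, x), -11) = Add(-11, Mul(-138, g, x)))
Pow(Add(-20131, Function('b')(176, -96)), Rational(1, 2)) = Pow(Add(-20131, Add(-11, Mul(-138, 176, -96))), Rational(1, 2)) = Pow(Add(-20131, Add(-11, 2331648)), Rational(1, 2)) = Pow(Add(-20131, 2331637), Rational(1, 2)) = Pow(2311506, Rational(1, 2)) = Mul(3, Pow(256834, Rational(1, 2)))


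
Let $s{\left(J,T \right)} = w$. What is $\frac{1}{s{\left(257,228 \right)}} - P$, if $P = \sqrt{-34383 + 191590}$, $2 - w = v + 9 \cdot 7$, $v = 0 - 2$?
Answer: $- \frac{1}{59} - \sqrt{157207} \approx -396.51$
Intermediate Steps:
$v = -2$
$w = -59$ ($w = 2 - \left(-2 + 9 \cdot 7\right) = 2 - \left(-2 + 63\right) = 2 - 61 = -59$)
$s{\left(J,T \right)} = -59$
$P = \sqrt{157207} \approx 396.49$
$\frac{1}{s{\left(257,228 \right)}} - P = \frac{1}{-59} - \sqrt{157207} = - \frac{1}{59} - \sqrt{157207}$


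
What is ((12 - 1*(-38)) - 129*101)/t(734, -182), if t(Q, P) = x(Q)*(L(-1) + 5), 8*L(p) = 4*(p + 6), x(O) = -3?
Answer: 25958/45 ≈ 576.84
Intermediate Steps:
L(p) = 3 + p/2 (L(p) = (4*(p + 6))/8 = (4*(6 + p))/8 = (24 + 4*p)/8 = 3 + p/2)
t(Q, P) = -45/2 (t(Q, P) = -3*((3 + (1/2)*(-1)) + 5) = -3*((3 - 1/2) + 5) = -3*(5/2 + 5) = -3*15/2 = -45/2)
((12 - 1*(-38)) - 129*101)/t(734, -182) = ((12 - 1*(-38)) - 129*101)/(-45/2) = ((12 + 38) - 13029)*(-2/45) = (50 - 13029)*(-2/45) = -12979*(-2/45) = 25958/45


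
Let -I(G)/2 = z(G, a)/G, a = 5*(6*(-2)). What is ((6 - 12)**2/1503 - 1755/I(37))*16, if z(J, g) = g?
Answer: -1445822/167 ≈ -8657.6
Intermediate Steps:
a = -60 (a = 5*(-12) = -60)
I(G) = 120/G (I(G) = -(-120)/G = 120/G)
((6 - 12)**2/1503 - 1755/I(37))*16 = ((6 - 12)**2/1503 - 1755/(120/37))*16 = ((-6)**2*(1/1503) - 1755/(120*(1/37)))*16 = (36*(1/1503) - 1755/120/37)*16 = (4/167 - 1755*37/120)*16 = (4/167 - 4329/8)*16 = -722911/1336*16 = -1445822/167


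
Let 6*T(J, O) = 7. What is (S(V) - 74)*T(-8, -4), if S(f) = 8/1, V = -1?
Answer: -77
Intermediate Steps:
T(J, O) = 7/6 (T(J, O) = (⅙)*7 = 7/6)
S(f) = 8 (S(f) = 8*1 = 8)
(S(V) - 74)*T(-8, -4) = (8 - 74)*(7/6) = -66*7/6 = -77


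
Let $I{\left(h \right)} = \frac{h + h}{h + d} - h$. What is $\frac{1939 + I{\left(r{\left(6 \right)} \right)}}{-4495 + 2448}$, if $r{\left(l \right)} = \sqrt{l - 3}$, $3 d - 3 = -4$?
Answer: $- \frac{25234}{26611} + \frac{10 \sqrt{3}}{26611} \approx -0.9476$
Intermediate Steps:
$d = - \frac{1}{3}$ ($d = 1 + \frac{1}{3} \left(-4\right) = 1 - \frac{4}{3} = - \frac{1}{3} \approx -0.33333$)
$r{\left(l \right)} = \sqrt{-3 + l}$
$I{\left(h \right)} = - h + \frac{2 h}{- \frac{1}{3} + h}$ ($I{\left(h \right)} = \frac{h + h}{h - \frac{1}{3}} - h = \frac{2 h}{- \frac{1}{3} + h} - h = - h + \frac{2 h}{- \frac{1}{3} + h}$)
$\frac{1939 + I{\left(r{\left(6 \right)} \right)}}{-4495 + 2448} = \frac{1939 + \frac{\sqrt{-3 + 6} \left(7 - 3 \sqrt{-3 + 6}\right)}{-1 + 3 \sqrt{-3 + 6}}}{-4495 + 2448} = \frac{1939 + \frac{\sqrt{3} \left(7 - 3 \sqrt{3}\right)}{-1 + 3 \sqrt{3}}}{-2047} = \left(1939 + \frac{\sqrt{3} \left(7 - 3 \sqrt{3}\right)}{-1 + 3 \sqrt{3}}\right) \left(- \frac{1}{2047}\right) = - \frac{1939}{2047} - \frac{\sqrt{3} \left(7 - 3 \sqrt{3}\right)}{2047 \left(-1 + 3 \sqrt{3}\right)}$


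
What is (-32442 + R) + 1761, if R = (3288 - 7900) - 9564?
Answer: -44857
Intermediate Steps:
R = -14176 (R = -4612 - 9564 = -14176)
(-32442 + R) + 1761 = (-32442 - 14176) + 1761 = -46618 + 1761 = -44857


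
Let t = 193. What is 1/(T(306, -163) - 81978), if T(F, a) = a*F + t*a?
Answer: -1/163315 ≈ -6.1231e-6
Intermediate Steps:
T(F, a) = 193*a + F*a (T(F, a) = a*F + 193*a = F*a + 193*a = 193*a + F*a)
1/(T(306, -163) - 81978) = 1/(-163*(193 + 306) - 81978) = 1/(-163*499 - 81978) = 1/(-81337 - 81978) = 1/(-163315) = -1/163315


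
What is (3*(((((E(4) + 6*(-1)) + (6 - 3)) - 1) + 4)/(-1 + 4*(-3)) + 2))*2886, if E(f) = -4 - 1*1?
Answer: 20646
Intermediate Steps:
E(f) = -5 (E(f) = -4 - 1 = -5)
(3*(((((E(4) + 6*(-1)) + (6 - 3)) - 1) + 4)/(-1 + 4*(-3)) + 2))*2886 = (3*(((((-5 + 6*(-1)) + (6 - 3)) - 1) + 4)/(-1 + 4*(-3)) + 2))*2886 = (3*(((((-5 - 6) + 3) - 1) + 4)/(-1 - 12) + 2))*2886 = (3*((((-11 + 3) - 1) + 4)/(-13) + 2))*2886 = (3*(((-8 - 1) + 4)*(-1/13) + 2))*2886 = (3*((-9 + 4)*(-1/13) + 2))*2886 = (3*(-5*(-1/13) + 2))*2886 = (3*(5/13 + 2))*2886 = (3*(31/13))*2886 = (93/13)*2886 = 20646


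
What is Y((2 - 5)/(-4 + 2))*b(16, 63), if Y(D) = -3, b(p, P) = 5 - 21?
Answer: 48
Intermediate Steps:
b(p, P) = -16
Y((2 - 5)/(-4 + 2))*b(16, 63) = -3*(-16) = 48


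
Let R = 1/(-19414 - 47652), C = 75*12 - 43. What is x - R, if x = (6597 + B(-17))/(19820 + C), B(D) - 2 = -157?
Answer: 432059849/1386723682 ≈ 0.31157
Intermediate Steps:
C = 857 (C = 900 - 43 = 857)
B(D) = -155 (B(D) = 2 - 157 = -155)
R = -1/67066 (R = 1/(-67066) = -1/67066 ≈ -1.4911e-5)
x = 6442/20677 (x = (6597 - 155)/(19820 + 857) = 6442/20677 ≈ 0.31155)
x - R = 6442/20677 - 1*(-1/67066) = 6442/20677 + 1/67066 = 432059849/1386723682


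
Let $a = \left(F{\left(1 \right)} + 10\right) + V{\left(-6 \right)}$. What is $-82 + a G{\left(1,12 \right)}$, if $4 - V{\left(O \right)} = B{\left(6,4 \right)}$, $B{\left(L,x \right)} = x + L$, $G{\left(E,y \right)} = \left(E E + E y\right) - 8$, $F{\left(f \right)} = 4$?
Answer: $-42$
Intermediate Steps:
$G{\left(E,y \right)} = -8 + E^{2} + E y$ ($G{\left(E,y \right)} = \left(E^{2} + E y\right) - 8 = -8 + E^{2} + E y$)
$B{\left(L,x \right)} = L + x$
$V{\left(O \right)} = -6$ ($V{\left(O \right)} = 4 - \left(6 + 4\right) = 4 - 10 = -6$)
$a = 8$ ($a = \left(4 + 10\right) - 6 = 14 - 6 = 8$)
$-82 + a G{\left(1,12 \right)} = -82 + 8 \left(-8 + 1^{2} + 1 \cdot 12\right) = -82 + 8 \left(-8 + 1 + 12\right) = -82 + 8 \cdot 5 = -82 + 40 = -42$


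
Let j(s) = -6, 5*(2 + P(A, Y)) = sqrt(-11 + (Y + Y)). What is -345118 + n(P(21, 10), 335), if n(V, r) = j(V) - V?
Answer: -1725613/5 ≈ -3.4512e+5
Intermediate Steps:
P(A, Y) = -2 + sqrt(-11 + 2*Y)/5 (P(A, Y) = -2 + sqrt(-11 + (Y + Y))/5 = -2 + sqrt(-11 + 2*Y)/5)
n(V, r) = -6 - V
-345118 + n(P(21, 10), 335) = -345118 + (-6 - (-2 + sqrt(-11 + 2*10)/5)) = -345118 + (-6 - (-2 + sqrt(-11 + 20)/5)) = -345118 + (-6 - (-2 + sqrt(9)/5)) = -345118 + (-6 - (-2 + (1/5)*3)) = -345118 + (-6 - (-2 + 3/5)) = -345118 + (-6 - 1*(-7/5)) = -345118 + (-6 + 7/5) = -345118 - 23/5 = -1725613/5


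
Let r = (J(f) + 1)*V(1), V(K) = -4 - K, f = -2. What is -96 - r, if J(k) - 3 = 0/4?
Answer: -76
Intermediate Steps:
J(k) = 3 (J(k) = 3 + 0/4 = 3 + 0*(¼) = 3 + 0 = 3)
r = -20 (r = (3 + 1)*(-4 - 1*1) = 4*(-4 - 1) = 4*(-5) = -20)
-96 - r = -96 - 1*(-20) = -96 + 20 = -76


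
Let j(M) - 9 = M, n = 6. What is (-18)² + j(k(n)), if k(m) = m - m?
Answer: 333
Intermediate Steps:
k(m) = 0
j(M) = 9 + M
(-18)² + j(k(n)) = (-18)² + (9 + 0) = 324 + 9 = 333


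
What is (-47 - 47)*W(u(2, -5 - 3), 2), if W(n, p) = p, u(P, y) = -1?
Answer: -188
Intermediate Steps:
(-47 - 47)*W(u(2, -5 - 3), 2) = (-47 - 47)*2 = -94*2 = -188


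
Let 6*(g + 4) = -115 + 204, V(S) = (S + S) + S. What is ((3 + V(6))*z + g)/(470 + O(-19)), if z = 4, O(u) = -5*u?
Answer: 569/3390 ≈ 0.16785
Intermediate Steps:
V(S) = 3*S (V(S) = 2*S + S = 3*S)
g = 65/6 (g = -4 + (-115 + 204)/6 = -4 + (1/6)*89 = -4 + 89/6 = 65/6 ≈ 10.833)
((3 + V(6))*z + g)/(470 + O(-19)) = ((3 + 3*6)*4 + 65/6)/(470 - 5*(-19)) = ((3 + 18)*4 + 65/6)/(470 + 95) = (21*4 + 65/6)/565 = (84 + 65/6)*(1/565) = (569/6)*(1/565) = 569/3390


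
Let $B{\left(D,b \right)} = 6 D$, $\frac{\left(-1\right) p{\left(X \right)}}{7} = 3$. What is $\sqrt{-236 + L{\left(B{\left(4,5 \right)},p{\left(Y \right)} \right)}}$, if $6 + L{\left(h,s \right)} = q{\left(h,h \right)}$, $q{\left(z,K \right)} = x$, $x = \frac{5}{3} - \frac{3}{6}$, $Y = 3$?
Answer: $\frac{17 i \sqrt{30}}{6} \approx 15.519 i$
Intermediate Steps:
$p{\left(X \right)} = -21$ ($p{\left(X \right)} = \left(-7\right) 3 = -21$)
$x = \frac{7}{6}$ ($x = 5 \cdot \frac{1}{3} - \frac{1}{2} = \frac{5}{3} - \frac{1}{2} = \frac{7}{6} \approx 1.1667$)
$q{\left(z,K \right)} = \frac{7}{6}$
$L{\left(h,s \right)} = - \frac{29}{6}$ ($L{\left(h,s \right)} = -6 + \frac{7}{6} = - \frac{29}{6}$)
$\sqrt{-236 + L{\left(B{\left(4,5 \right)},p{\left(Y \right)} \right)}} = \sqrt{-236 - \frac{29}{6}} = \sqrt{- \frac{1445}{6}} = \frac{17 i \sqrt{30}}{6}$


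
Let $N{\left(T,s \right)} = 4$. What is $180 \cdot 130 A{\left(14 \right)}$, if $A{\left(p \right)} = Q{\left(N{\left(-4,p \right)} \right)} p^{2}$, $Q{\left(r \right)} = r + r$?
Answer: $36691200$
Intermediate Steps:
$Q{\left(r \right)} = 2 r$
$A{\left(p \right)} = 8 p^{2}$ ($A{\left(p \right)} = 2 \cdot 4 p^{2} = 8 p^{2}$)
$180 \cdot 130 A{\left(14 \right)} = 180 \cdot 130 \cdot 8 \cdot 14^{2} = 23400 \cdot 8 \cdot 196 = 23400 \cdot 1568 = 36691200$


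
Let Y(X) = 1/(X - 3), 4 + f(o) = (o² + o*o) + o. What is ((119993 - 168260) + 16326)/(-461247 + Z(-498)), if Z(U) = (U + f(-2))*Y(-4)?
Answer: 223587/3228233 ≈ 0.069260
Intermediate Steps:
f(o) = -4 + o + 2*o² (f(o) = -4 + ((o² + o*o) + o) = -4 + ((o² + o²) + o) = -4 + (2*o² + o) = -4 + (o + 2*o²) = -4 + o + 2*o²)
Y(X) = 1/(-3 + X)
Z(U) = -2/7 - U/7 (Z(U) = (U + (-4 - 2 + 2*(-2)²))/(-3 - 4) = (U + (-4 - 2 + 2*4))/(-7) = (U + (-4 - 2 + 8))*(-⅐) = (U + 2)*(-⅐) = (2 + U)*(-⅐) = -2/7 - U/7)
((119993 - 168260) + 16326)/(-461247 + Z(-498)) = ((119993 - 168260) + 16326)/(-461247 + (-2/7 - ⅐*(-498))) = (-48267 + 16326)/(-461247 + (-2/7 + 498/7)) = -31941/(-461247 + 496/7) = -31941/(-3228233/7) = -31941*(-7/3228233) = 223587/3228233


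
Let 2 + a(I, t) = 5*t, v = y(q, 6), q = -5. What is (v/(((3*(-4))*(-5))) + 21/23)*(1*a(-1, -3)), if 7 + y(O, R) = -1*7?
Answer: -7973/690 ≈ -11.555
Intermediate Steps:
y(O, R) = -14 (y(O, R) = -7 - 1*7 = -7 - 7 = -14)
v = -14
a(I, t) = -2 + 5*t
(v/(((3*(-4))*(-5))) + 21/23)*(1*a(-1, -3)) = (-14/((3*(-4))*(-5)) + 21/23)*(1*(-2 + 5*(-3))) = (-14/((-12*(-5))) + 21*(1/23))*(1*(-2 - 15)) = (-14/60 + 21/23)*(1*(-17)) = (-14*1/60 + 21/23)*(-17) = (-7/30 + 21/23)*(-17) = (469/690)*(-17) = -7973/690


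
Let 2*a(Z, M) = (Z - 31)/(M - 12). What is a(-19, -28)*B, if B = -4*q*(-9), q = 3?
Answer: 135/2 ≈ 67.500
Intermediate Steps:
a(Z, M) = (-31 + Z)/(2*(-12 + M)) (a(Z, M) = ((Z - 31)/(M - 12))/2 = ((-31 + Z)/(-12 + M))/2 = (-31 + Z)/(2*(-12 + M)))
B = 108 (B = -4*3*(-9) = -12*(-9) = 108)
a(-19, -28)*B = ((-31 - 19)/(2*(-12 - 28)))*108 = ((1/2)*(-50)/(-40))*108 = ((1/2)*(-1/40)*(-50))*108 = (5/8)*108 = 135/2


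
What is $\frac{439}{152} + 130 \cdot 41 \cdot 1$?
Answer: $\frac{810599}{152} \approx 5332.9$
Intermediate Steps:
$\frac{439}{152} + 130 \cdot 41 \cdot 1 = 439 \cdot \frac{1}{152} + 130 \cdot 41 = \frac{439}{152} + 5330 = \frac{810599}{152}$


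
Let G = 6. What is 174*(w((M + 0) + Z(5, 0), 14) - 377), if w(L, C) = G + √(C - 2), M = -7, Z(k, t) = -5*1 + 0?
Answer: -64554 + 348*√3 ≈ -63951.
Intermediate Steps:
Z(k, t) = -5 (Z(k, t) = -5 + 0 = -5)
w(L, C) = 6 + √(-2 + C) (w(L, C) = 6 + √(C - 2) = 6 + √(-2 + C))
174*(w((M + 0) + Z(5, 0), 14) - 377) = 174*((6 + √(-2 + 14)) - 377) = 174*((6 + √12) - 377) = 174*((6 + 2*√3) - 377) = 174*(-371 + 2*√3) = -64554 + 348*√3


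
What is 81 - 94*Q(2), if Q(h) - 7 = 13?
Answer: -1799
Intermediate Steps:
Q(h) = 20 (Q(h) = 7 + 13 = 20)
81 - 94*Q(2) = 81 - 94*20 = 81 - 1880 = -1799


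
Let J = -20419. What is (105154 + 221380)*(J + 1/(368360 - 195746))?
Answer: -44265517523135/6639 ≈ -6.6675e+9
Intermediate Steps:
(105154 + 221380)*(J + 1/(368360 - 195746)) = (105154 + 221380)*(-20419 + 1/(368360 - 195746)) = 326534*(-20419 + 1/172614) = 326534*(-3524605265/172614) = -44265517523135/6639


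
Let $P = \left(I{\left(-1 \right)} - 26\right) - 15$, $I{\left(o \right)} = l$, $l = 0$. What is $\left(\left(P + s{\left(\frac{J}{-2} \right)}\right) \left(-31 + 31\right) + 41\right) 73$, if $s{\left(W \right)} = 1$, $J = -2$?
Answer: $2993$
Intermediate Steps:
$I{\left(o \right)} = 0$
$P = -41$ ($P = \left(0 - 26\right) - 15 = -26 - 15 = -41$)
$\left(\left(P + s{\left(\frac{J}{-2} \right)}\right) \left(-31 + 31\right) + 41\right) 73 = \left(\left(-41 + 1\right) \left(-31 + 31\right) + 41\right) 73 = \left(\left(-40\right) 0 + 41\right) 73 = \left(0 + 41\right) 73 = 41 \cdot 73 = 2993$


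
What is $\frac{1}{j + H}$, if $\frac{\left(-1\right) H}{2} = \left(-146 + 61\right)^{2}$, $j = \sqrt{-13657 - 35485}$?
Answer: $- \frac{7225}{104425821} - \frac{i \sqrt{49142}}{208851642} \approx -6.9188 \cdot 10^{-5} - 1.0614 \cdot 10^{-6} i$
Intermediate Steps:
$j = i \sqrt{49142}$ ($j = \sqrt{-49142} = i \sqrt{49142} \approx 221.68 i$)
$H = -14450$ ($H = - 2 \left(-146 + 61\right)^{2} = - 2 \left(-85\right)^{2} = \left(-2\right) 7225 = -14450$)
$\frac{1}{j + H} = \frac{1}{i \sqrt{49142} - 14450} = \frac{1}{-14450 + i \sqrt{49142}}$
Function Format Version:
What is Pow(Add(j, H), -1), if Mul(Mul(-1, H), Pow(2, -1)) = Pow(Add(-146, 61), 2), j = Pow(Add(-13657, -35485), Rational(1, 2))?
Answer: Add(Rational(-7225, 104425821), Mul(Rational(-1, 208851642), I, Pow(49142, Rational(1, 2)))) ≈ Add(-6.9188e-5, Mul(-1.0614e-6, I))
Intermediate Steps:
j = Mul(I, Pow(49142, Rational(1, 2))) (j = Pow(-49142, Rational(1, 2)) = Mul(I, Pow(49142, Rational(1, 2))) ≈ Mul(221.68, I))
H = -14450 (H = Mul(-2, Pow(Add(-146, 61), 2)) = Mul(-2, Pow(-85, 2)) = Mul(-2, 7225) = -14450)
Pow(Add(j, H), -1) = Pow(Add(Mul(I, Pow(49142, Rational(1, 2))), -14450), -1) = Pow(Add(-14450, Mul(I, Pow(49142, Rational(1, 2)))), -1)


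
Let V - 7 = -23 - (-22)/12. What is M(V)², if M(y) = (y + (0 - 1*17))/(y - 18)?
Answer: 34969/37249 ≈ 0.93879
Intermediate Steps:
V = -85/6 (V = 7 + (-23 - (-22)/12) = 7 + (-23 - 1*(-11/6)) = 7 + (-23 + 11/6) = 7 - 127/6 = -85/6 ≈ -14.167)
M(y) = (-17 + y)/(-18 + y) (M(y) = (y + (0 - 17))/(-18 + y) = (y - 17)/(-18 + y) = (-17 + y)/(-18 + y))
M(V)² = ((-17 - 85/6)/(-18 - 85/6))² = (-187/6/(-193/6))² = (-6/193*(-187/6))² = (187/193)² = 34969/37249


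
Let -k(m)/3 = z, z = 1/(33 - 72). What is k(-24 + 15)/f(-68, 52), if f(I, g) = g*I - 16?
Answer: -1/46176 ≈ -2.1656e-5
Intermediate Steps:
f(I, g) = -16 + I*g (f(I, g) = I*g - 16 = -16 + I*g)
z = -1/39 (z = 1/(-39) = -1/39 ≈ -0.025641)
k(m) = 1/13 (k(m) = -3*(-1/39) = 1/13)
k(-24 + 15)/f(-68, 52) = 1/(13*(-16 - 68*52)) = 1/(13*(-16 - 3536)) = (1/13)/(-3552) = (1/13)*(-1/3552) = -1/46176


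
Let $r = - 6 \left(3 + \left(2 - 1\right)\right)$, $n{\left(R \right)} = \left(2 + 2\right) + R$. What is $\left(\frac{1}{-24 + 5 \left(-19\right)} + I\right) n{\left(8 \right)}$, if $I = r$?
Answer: $- \frac{34284}{119} \approx -288.1$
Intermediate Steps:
$n{\left(R \right)} = 4 + R$
$r = -24$ ($r = - 6 \left(3 + 1\right) = \left(-6\right) 4 = -24$)
$I = -24$
$\left(\frac{1}{-24 + 5 \left(-19\right)} + I\right) n{\left(8 \right)} = \left(\frac{1}{-24 + 5 \left(-19\right)} - 24\right) \left(4 + 8\right) = \left(\frac{1}{-24 - 95} - 24\right) 12 = \left(\frac{1}{-119} - 24\right) 12 = \left(- \frac{1}{119} - 24\right) 12 = \left(- \frac{2857}{119}\right) 12 = - \frac{34284}{119}$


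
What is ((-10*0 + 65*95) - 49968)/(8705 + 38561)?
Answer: -43793/47266 ≈ -0.92652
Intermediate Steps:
((-10*0 + 65*95) - 49968)/(8705 + 38561) = ((0 + 6175) - 49968)/47266 = (6175 - 49968)*(1/47266) = -43793*1/47266 = -43793/47266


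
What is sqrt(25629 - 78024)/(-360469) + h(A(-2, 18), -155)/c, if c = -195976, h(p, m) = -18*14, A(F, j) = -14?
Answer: 63/48994 - I*sqrt(52395)/360469 ≈ 0.0012859 - 0.000635*I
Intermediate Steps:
h(p, m) = -252
sqrt(25629 - 78024)/(-360469) + h(A(-2, 18), -155)/c = sqrt(25629 - 78024)/(-360469) - 252/(-195976) = sqrt(-52395)*(-1/360469) - 252*(-1/195976) = (I*sqrt(52395))*(-1/360469) + 63/48994 = -I*sqrt(52395)/360469 + 63/48994 = 63/48994 - I*sqrt(52395)/360469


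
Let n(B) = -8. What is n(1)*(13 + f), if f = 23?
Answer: -288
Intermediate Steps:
n(1)*(13 + f) = -8*(13 + 23) = -8*36 = -288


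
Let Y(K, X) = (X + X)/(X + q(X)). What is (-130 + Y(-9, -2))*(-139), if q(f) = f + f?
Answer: 53932/3 ≈ 17977.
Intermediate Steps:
q(f) = 2*f
Y(K, X) = ⅔ (Y(K, X) = (X + X)/(X + 2*X) = (2*X)/((3*X)) = (2*X)*(1/(3*X)) = ⅔)
(-130 + Y(-9, -2))*(-139) = (-130 + ⅔)*(-139) = -388/3*(-139) = 53932/3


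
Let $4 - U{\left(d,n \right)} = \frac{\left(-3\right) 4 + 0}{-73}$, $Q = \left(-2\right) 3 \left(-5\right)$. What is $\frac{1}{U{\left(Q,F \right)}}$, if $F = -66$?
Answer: $\frac{73}{280} \approx 0.26071$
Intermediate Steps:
$Q = 30$ ($Q = \left(-6\right) \left(-5\right) = 30$)
$U{\left(d,n \right)} = \frac{280}{73}$ ($U{\left(d,n \right)} = 4 - \frac{\left(-3\right) 4 + 0}{-73} = 4 - \left(-12 + 0\right) \left(- \frac{1}{73}\right) = 4 - \left(-12\right) \left(- \frac{1}{73}\right) = 4 - \frac{12}{73} = \frac{280}{73}$)
$\frac{1}{U{\left(Q,F \right)}} = \frac{1}{\frac{280}{73}} = \frac{73}{280}$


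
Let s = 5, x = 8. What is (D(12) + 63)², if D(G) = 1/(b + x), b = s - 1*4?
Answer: 322624/81 ≈ 3983.0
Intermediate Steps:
b = 1 (b = 5 - 1*4 = 5 - 4 = 1)
D(G) = ⅑ (D(G) = 1/(1 + 8) = 1/9 = ⅑)
(D(12) + 63)² = (⅑ + 63)² = (568/9)² = 322624/81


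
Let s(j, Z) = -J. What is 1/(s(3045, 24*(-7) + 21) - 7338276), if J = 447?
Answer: -1/7338723 ≈ -1.3626e-7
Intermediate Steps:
s(j, Z) = -447 (s(j, Z) = -1*447 = -447)
1/(s(3045, 24*(-7) + 21) - 7338276) = 1/(-447 - 7338276) = 1/(-7338723) = -1/7338723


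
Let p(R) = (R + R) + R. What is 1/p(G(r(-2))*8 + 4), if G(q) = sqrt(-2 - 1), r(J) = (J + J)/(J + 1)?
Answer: 1/156 - I*sqrt(3)/78 ≈ 0.0064103 - 0.022206*I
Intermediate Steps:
r(J) = 2*J/(1 + J) (r(J) = (2*J)/(1 + J) = 2*J/(1 + J))
G(q) = I*sqrt(3) (G(q) = sqrt(-3) = I*sqrt(3))
p(R) = 3*R (p(R) = 2*R + R = 3*R)
1/p(G(r(-2))*8 + 4) = 1/(3*((I*sqrt(3))*8 + 4)) = 1/(3*(8*I*sqrt(3) + 4)) = 1/(3*(4 + 8*I*sqrt(3))) = 1/(12 + 24*I*sqrt(3))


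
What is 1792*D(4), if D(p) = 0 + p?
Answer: 7168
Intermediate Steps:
D(p) = p
1792*D(4) = 1792*4 = 7168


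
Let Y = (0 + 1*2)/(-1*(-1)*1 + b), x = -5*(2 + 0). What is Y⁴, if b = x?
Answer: 16/6561 ≈ 0.0024387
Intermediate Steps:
x = -10 (x = -5*2 = -10)
b = -10
Y = -2/9 (Y = (0 + 1*2)/(-1*(-1)*1 - 10) = (0 + 2)/(1*1 - 10) = 2/(1 - 10) = 2/(-9) = 2*(-⅑) = -2/9 ≈ -0.22222)
Y⁴ = (-2/9)⁴ = 16/6561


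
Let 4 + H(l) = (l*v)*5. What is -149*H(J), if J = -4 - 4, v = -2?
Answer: -11324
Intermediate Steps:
J = -8
H(l) = -4 - 10*l (H(l) = -4 + (l*(-2))*5 = -4 - 2*l*5 = -4 - 10*l)
-149*H(J) = -149*(-4 - 10*(-8)) = -149*(-4 + 80) = -149*76 = -11324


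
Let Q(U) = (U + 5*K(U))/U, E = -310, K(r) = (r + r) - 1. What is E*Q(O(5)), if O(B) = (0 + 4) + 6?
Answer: -3255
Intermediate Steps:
K(r) = -1 + 2*r (K(r) = 2*r - 1 = -1 + 2*r)
O(B) = 10 (O(B) = 4 + 6 = 10)
Q(U) = (-5 + 11*U)/U (Q(U) = (U + 5*(-1 + 2*U))/U = (U + (-5 + 10*U))/U = (-5 + 11*U)/U)
E*Q(O(5)) = -310*(11 - 5/10) = -310*(11 - 5*1/10) = -310*(11 - 1/2) = -310*21/2 = -3255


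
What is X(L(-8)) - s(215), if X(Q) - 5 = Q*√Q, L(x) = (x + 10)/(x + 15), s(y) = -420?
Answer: 425 + 2*√14/49 ≈ 425.15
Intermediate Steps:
L(x) = (10 + x)/(15 + x)
X(Q) = 5 + Q^(3/2) (X(Q) = 5 + Q*√Q = 5 + Q^(3/2))
X(L(-8)) - s(215) = (5 + ((10 - 8)/(15 - 8))^(3/2)) - 1*(-420) = (5 + (2/7)^(3/2)) + 420 = (5 + 2*√14/49) + 420 = 425 + 2*√14/49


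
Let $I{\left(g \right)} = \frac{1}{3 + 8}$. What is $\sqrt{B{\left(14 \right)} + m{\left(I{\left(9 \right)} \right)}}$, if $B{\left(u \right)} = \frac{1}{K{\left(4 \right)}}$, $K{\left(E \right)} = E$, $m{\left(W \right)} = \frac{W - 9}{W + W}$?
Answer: $\frac{i \sqrt{195}}{2} \approx 6.9821 i$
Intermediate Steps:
$I{\left(g \right)} = \frac{1}{11}$
$m{\left(W \right)} = \frac{-9 + W}{2 W}$
$B{\left(u \right)} = \frac{1}{4}$
$\sqrt{B{\left(14 \right)} + m{\left(I{\left(9 \right)} \right)}} = \sqrt{\frac{1}{4} + \frac{\frac{1}{\frac{1}{11}} \left(-9 + \frac{1}{11}\right)}{2}} = \sqrt{\frac{1}{4} + \frac{1}{2} \cdot 11 \left(- \frac{98}{11}\right)} = \sqrt{\frac{1}{4} - 49} = \sqrt{- \frac{195}{4}} = \frac{i \sqrt{195}}{2}$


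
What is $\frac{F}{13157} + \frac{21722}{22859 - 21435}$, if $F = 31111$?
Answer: $\frac{165049209}{9367784} \approx 17.619$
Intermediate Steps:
$\frac{F}{13157} + \frac{21722}{22859 - 21435} = \frac{31111}{13157} + \frac{21722}{22859 - 21435} = 31111 \cdot \frac{1}{13157} + \frac{21722}{22859 - 21435} = \frac{31111}{13157} + \frac{21722}{1424} = \frac{31111}{13157} + 21722 \cdot \frac{1}{1424} = \frac{31111}{13157} + \frac{10861}{712} = \frac{165049209}{9367784}$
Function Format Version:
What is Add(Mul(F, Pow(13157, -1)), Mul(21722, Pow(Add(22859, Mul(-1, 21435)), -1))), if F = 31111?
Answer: Rational(165049209, 9367784) ≈ 17.619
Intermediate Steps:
Add(Mul(F, Pow(13157, -1)), Mul(21722, Pow(Add(22859, Mul(-1, 21435)), -1))) = Add(Mul(31111, Pow(13157, -1)), Mul(21722, Pow(Add(22859, Mul(-1, 21435)), -1))) = Add(Mul(31111, Rational(1, 13157)), Mul(21722, Pow(Add(22859, -21435), -1))) = Add(Rational(31111, 13157), Mul(21722, Pow(1424, -1))) = Add(Rational(31111, 13157), Mul(21722, Rational(1, 1424))) = Add(Rational(31111, 13157), Rational(10861, 712)) = Rational(165049209, 9367784)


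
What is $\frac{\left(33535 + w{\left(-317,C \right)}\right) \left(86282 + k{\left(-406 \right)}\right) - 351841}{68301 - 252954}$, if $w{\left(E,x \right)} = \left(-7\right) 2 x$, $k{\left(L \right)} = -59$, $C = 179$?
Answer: $- \frac{2675061626}{184653} \approx -14487.0$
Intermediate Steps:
$w{\left(E,x \right)} = - 14 x$
$\frac{\left(33535 + w{\left(-317,C \right)}\right) \left(86282 + k{\left(-406 \right)}\right) - 351841}{68301 - 252954} = \frac{\left(33535 - 2506\right) \left(86282 - 59\right) - 351841}{68301 - 252954} = \frac{\left(33535 - 2506\right) 86223 - 351841}{-184653} = \left(31029 \cdot 86223 - 351841\right) \left(- \frac{1}{184653}\right) = \left(2675413467 - 351841\right) \left(- \frac{1}{184653}\right) = 2675061626 \left(- \frac{1}{184653}\right) = - \frac{2675061626}{184653}$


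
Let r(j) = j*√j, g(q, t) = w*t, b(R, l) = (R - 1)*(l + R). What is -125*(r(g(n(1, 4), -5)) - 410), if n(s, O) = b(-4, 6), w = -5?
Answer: 35625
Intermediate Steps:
b(R, l) = (-1 + R)*(R + l)
n(s, O) = -10 (n(s, O) = (-4)² - 1*(-4) - 1*6 - 4*6 = 16 + 4 - 6 - 24 = -10)
g(q, t) = -5*t
r(j) = j^(3/2)
-125*(r(g(n(1, 4), -5)) - 410) = -125*((-5*(-5))^(3/2) - 410) = -125*(25^(3/2) - 410) = -125*(125 - 410) = -125*(-285) = 35625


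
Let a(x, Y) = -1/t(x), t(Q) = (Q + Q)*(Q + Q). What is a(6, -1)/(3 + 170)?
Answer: -1/24912 ≈ -4.0141e-5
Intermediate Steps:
t(Q) = 4*Q**2 (t(Q) = (2*Q)*(2*Q) = 4*Q**2)
a(x, Y) = -1/(4*x**2)
a(6, -1)/(3 + 170) = (-1/4/6**2)/(3 + 170) = (-1/4*1/36)/173 = (1/173)*(-1/144) = -1/24912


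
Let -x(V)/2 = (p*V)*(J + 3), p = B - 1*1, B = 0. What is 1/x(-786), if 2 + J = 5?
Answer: -1/9432 ≈ -0.00010602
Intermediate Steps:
J = 3 (J = -2 + 5 = 3)
p = -1 (p = 0 - 1*1 = 0 - 1 = -1)
x(V) = 12*V (x(V) = -2*(-V)*(3 + 3) = -2*(-V)*6 = -(-12)*V = 12*V)
1/x(-786) = 1/(12*(-786)) = 1/(-9432) = -1/9432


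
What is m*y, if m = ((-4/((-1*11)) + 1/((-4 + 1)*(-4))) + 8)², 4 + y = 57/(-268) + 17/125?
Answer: -2263813267/7782720 ≈ -290.88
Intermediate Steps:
y = -136569/33500 (y = -4 + (57/(-268) + 17/125) = -4 + (57*(-1/268) + 17*(1/125)) = -4 + (-57/268 + 17/125) = -4 - 2569/33500 = -136569/33500 ≈ -4.0767)
m = 1243225/17424 (m = ((-4/(-11) - ¼/(-3)) + 8)² = ((-4*(-1/11) - ⅓*(-¼)) + 8)² = ((4/11 + 1/12) + 8)² = (59/132 + 8)² = (1115/132)² = 1243225/17424 ≈ 71.351)
m*y = (1243225/17424)*(-136569/33500) = -2263813267/7782720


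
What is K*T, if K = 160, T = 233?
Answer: 37280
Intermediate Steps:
K*T = 160*233 = 37280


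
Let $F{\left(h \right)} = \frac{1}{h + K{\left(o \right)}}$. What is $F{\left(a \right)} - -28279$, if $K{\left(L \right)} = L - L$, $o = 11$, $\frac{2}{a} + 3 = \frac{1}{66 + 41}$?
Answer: $\frac{3025693}{107} \approx 28278.0$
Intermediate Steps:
$a = - \frac{107}{160}$ ($a = \frac{2}{-3 + \frac{1}{66 + 41}} = \frac{2}{-3 + \frac{1}{107}} = \frac{2}{- \frac{320}{107}} = 2 \left(- \frac{107}{320}\right) = - \frac{107}{160} \approx -0.66875$)
$K{\left(L \right)} = 0$
$F{\left(h \right)} = \frac{1}{h}$ ($F{\left(h \right)} = \frac{1}{h + 0} = \frac{1}{h}$)
$F{\left(a \right)} - -28279 = \frac{1}{- \frac{107}{160}} - -28279 = - \frac{160}{107} + 28279 = \frac{3025693}{107}$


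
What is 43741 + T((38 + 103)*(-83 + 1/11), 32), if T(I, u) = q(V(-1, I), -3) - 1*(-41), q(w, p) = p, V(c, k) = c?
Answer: 43779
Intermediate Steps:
T(I, u) = 38 (T(I, u) = -3 - 1*(-41) = -3 + 41 = 38)
43741 + T((38 + 103)*(-83 + 1/11), 32) = 43741 + 38 = 43779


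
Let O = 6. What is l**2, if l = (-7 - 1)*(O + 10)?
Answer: 16384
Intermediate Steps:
l = -128 (l = (-7 - 1)*(6 + 10) = -8*16 = -128)
l**2 = (-128)**2 = 16384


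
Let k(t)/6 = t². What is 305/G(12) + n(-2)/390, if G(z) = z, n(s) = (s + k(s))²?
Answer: 6931/260 ≈ 26.658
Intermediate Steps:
k(t) = 6*t²
n(s) = (s + 6*s²)²
305/G(12) + n(-2)/390 = 305/12 + ((-2)²*(1 + 6*(-2))²)/390 = 305*(1/12) + (4*(1 - 12)²)*(1/390) = 305/12 + (4*(-11)²)*(1/390) = 305/12 + (4*121)*(1/390) = 305/12 + 484*(1/390) = 305/12 + 242/195 = 6931/260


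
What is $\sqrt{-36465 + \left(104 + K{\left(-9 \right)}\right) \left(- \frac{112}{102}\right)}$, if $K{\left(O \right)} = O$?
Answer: $\frac{i \sqrt{95116785}}{51} \approx 191.23 i$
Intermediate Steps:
$\sqrt{-36465 + \left(104 + K{\left(-9 \right)}\right) \left(- \frac{112}{102}\right)} = \sqrt{-36465 + \left(104 - 9\right) \left(- \frac{112}{102}\right)} = \sqrt{-36465 + 95 \left(\left(-112\right) \frac{1}{102}\right)} = \sqrt{-36465 + 95 \left(- \frac{56}{51}\right)} = \sqrt{-36465 - \frac{5320}{51}} = \sqrt{- \frac{1865035}{51}} = \frac{i \sqrt{95116785}}{51}$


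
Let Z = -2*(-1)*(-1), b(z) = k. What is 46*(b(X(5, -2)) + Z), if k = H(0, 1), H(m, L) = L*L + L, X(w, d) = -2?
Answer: 0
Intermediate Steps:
H(m, L) = L + L² (H(m, L) = L² + L = L + L²)
k = 2 (k = 1*(1 + 1) = 1*2 = 2)
b(z) = 2
Z = -2 (Z = 2*(-1) = -2)
46*(b(X(5, -2)) + Z) = 46*(2 - 2) = 46*0 = 0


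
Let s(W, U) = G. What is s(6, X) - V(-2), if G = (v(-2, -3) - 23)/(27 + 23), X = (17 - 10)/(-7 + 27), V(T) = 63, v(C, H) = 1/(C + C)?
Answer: -12693/200 ≈ -63.465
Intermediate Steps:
v(C, H) = 1/(2*C)
X = 7/20 ≈ 0.35000
G = -93/200 (G = ((½)/(-2) - 23)/(27 + 23) = ((½)*(-½) - 23)/50 = (-¼ - 23)*(1/50) = -93/4*1/50 = -93/200 ≈ -0.46500)
s(W, U) = -93/200
s(6, X) - V(-2) = -93/200 - 1*63 = -93/200 - 63 = -12693/200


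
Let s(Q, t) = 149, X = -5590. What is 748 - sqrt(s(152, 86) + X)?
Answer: 748 - I*sqrt(5441) ≈ 748.0 - 73.763*I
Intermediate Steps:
748 - sqrt(s(152, 86) + X) = 748 - sqrt(149 - 5590) = 748 - sqrt(-5441) = 748 - I*sqrt(5441)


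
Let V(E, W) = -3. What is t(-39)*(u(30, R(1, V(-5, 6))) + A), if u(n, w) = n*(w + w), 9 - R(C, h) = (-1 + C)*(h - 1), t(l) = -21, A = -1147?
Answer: 12747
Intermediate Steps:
R(C, h) = 9 - (-1 + C)*(-1 + h) (R(C, h) = 9 - (-1 + C)*(h - 1) = 9 - (-1 + C)*(-1 + h))
u(n, w) = 2*n*w (u(n, w) = n*(2*w) = 2*n*w)
t(-39)*(u(30, R(1, V(-5, 6))) + A) = -21*(2*30*(8 + 1 - 3 - 1*1*(-3)) - 1147) = -21*(2*30*(8 + 1 - 3 + 3) - 1147) = -21*(2*30*9 - 1147) = -21*(540 - 1147) = -21*(-607) = 12747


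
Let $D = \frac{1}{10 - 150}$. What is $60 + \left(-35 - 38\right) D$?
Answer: $\frac{8473}{140} \approx 60.521$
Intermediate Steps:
$D = - \frac{1}{140}$ ($D = \frac{1}{-140} = - \frac{1}{140} \approx -0.0071429$)
$60 + \left(-35 - 38\right) D = 60 + \left(-35 - 38\right) \left(- \frac{1}{140}\right) = 60 - - \frac{73}{140} = 60 + \frac{73}{140} = \frac{8473}{140}$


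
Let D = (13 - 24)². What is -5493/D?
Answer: -5493/121 ≈ -45.397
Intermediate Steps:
D = 121 (D = (-11)² = 121)
-5493/D = -5493/121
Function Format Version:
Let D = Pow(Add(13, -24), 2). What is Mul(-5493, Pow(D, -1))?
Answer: Rational(-5493, 121) ≈ -45.397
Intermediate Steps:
D = 121 (D = Pow(-11, 2) = 121)
Mul(-5493, Pow(D, -1)) = Mul(-5493, Pow(121, -1)) = Mul(-5493, Rational(1, 121)) = Rational(-5493, 121)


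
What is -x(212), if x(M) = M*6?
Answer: -1272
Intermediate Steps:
x(M) = 6*M
-x(212) = -6*212 = -1*1272 = -1272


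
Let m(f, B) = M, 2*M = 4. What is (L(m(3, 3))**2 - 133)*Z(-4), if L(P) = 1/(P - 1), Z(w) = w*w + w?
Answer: -1584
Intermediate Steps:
M = 2 (M = (1/2)*4 = 2)
m(f, B) = 2
Z(w) = w + w**2 (Z(w) = w**2 + w = w + w**2)
L(P) = 1/(-1 + P)
(L(m(3, 3))**2 - 133)*Z(-4) = ((1/(-1 + 2))**2 - 133)*(-4*(1 - 4)) = ((1/1)**2 - 133)*(-4*(-3)) = (1**2 - 133)*12 = (1 - 133)*12 = -132*12 = -1584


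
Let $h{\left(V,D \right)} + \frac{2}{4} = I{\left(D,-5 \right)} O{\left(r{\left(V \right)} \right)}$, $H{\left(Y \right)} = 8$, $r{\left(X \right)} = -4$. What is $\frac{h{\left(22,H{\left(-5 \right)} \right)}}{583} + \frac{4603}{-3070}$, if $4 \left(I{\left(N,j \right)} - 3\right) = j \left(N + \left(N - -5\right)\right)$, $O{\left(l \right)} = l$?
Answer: $- \frac{1199787}{894905} \approx -1.3407$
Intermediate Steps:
$I{\left(N,j \right)} = 3 + \frac{j \left(5 + 2 N\right)}{4}$ ($I{\left(N,j \right)} = 3 + \frac{j \left(N + \left(N - -5\right)\right)}{4} = 3 + \frac{j \left(N + \left(N + 5\right)\right)}{4} = 3 + \frac{j \left(N + \left(5 + N\right)\right)}{4} = 3 + \frac{j \left(5 + 2 N\right)}{4}$)
$h{\left(V,D \right)} = \frac{25}{2} + 10 D$ ($h{\left(V,D \right)} = - \frac{1}{2} + \left(3 + \frac{5}{4} \left(-5\right) + \frac{1}{2} D \left(-5\right)\right) \left(-4\right) = - \frac{1}{2} + \left(3 - \frac{25}{4} - \frac{5 D}{2}\right) \left(-4\right) = - \frac{1}{2} + \left(- \frac{13}{4} - \frac{5 D}{2}\right) \left(-4\right) = - \frac{1}{2} + \left(13 + 10 D\right) = \frac{25}{2} + 10 D$)
$\frac{h{\left(22,H{\left(-5 \right)} \right)}}{583} + \frac{4603}{-3070} = \frac{\frac{25}{2} + 10 \cdot 8}{583} + \frac{4603}{-3070} = \left(\frac{25}{2} + 80\right) \frac{1}{583} + 4603 \left(- \frac{1}{3070}\right) = \frac{185}{2} \cdot \frac{1}{583} - \frac{4603}{3070} = \frac{185}{1166} - \frac{4603}{3070} = - \frac{1199787}{894905}$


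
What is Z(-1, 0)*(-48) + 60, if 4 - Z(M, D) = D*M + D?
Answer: -132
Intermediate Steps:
Z(M, D) = 4 - D - D*M (Z(M, D) = 4 - (D*M + D) = 4 - (D + D*M) = 4 + (-D - D*M) = 4 - D - D*M)
Z(-1, 0)*(-48) + 60 = (4 - 1*0 - 1*0*(-1))*(-48) + 60 = (4 + 0 + 0)*(-48) + 60 = 4*(-48) + 60 = -192 + 60 = -132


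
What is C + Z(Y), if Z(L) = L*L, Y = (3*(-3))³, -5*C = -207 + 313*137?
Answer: 2614531/5 ≈ 5.2291e+5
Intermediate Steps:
C = -42674/5 (C = -(-207 + 313*137)/5 = -(-207 + 42881)/5 = -⅕*42674 = -42674/5 ≈ -8534.8)
Y = -729 (Y = (-9)³ = -729)
Z(L) = L²
C + Z(Y) = -42674/5 + (-729)² = -42674/5 + 531441 = 2614531/5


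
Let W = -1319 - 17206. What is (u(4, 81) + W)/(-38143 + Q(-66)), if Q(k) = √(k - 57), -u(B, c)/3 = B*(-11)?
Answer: 701564199/1454888572 + 18393*I*√123/1454888572 ≈ 0.48221 + 0.00014021*I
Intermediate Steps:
u(B, c) = 33*B (u(B, c) = -3*B*(-11) = -(-33)*B = 33*B)
W = -18525
Q(k) = √(-57 + k)
(u(4, 81) + W)/(-38143 + Q(-66)) = (33*4 - 18525)/(-38143 + √(-57 - 66)) = (132 - 18525)/(-38143 + √(-123)) = -18393/(-38143 + I*√123)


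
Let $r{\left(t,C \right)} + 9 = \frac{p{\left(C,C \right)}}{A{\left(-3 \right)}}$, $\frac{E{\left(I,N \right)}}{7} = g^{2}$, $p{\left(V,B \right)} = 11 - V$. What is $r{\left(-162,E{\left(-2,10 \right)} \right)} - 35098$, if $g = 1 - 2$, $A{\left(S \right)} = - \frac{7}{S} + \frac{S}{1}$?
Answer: $-35113$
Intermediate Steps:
$A{\left(S \right)} = S - \frac{7}{S}$ ($A{\left(S \right)} = - \frac{7}{S} + S 1 = - \frac{7}{S} + S = S - \frac{7}{S}$)
$g = -1$
$E{\left(I,N \right)} = 7$ ($E{\left(I,N \right)} = 7 \left(-1\right)^{2} = 7 \cdot 1 = 7$)
$r{\left(t,C \right)} = - \frac{51}{2} + \frac{3 C}{2}$ ($r{\left(t,C \right)} = -9 + \frac{11 - C}{-3 - \frac{7}{-3}} = -9 + \frac{11 - C}{-3 - - \frac{7}{3}} = -9 + \frac{11 - C}{-3 + \frac{7}{3}} = -9 + \frac{11 - C}{- \frac{2}{3}} = -9 + \left(11 - C\right) \left(- \frac{3}{2}\right) = -9 + \left(- \frac{33}{2} + \frac{3 C}{2}\right) = - \frac{51}{2} + \frac{3 C}{2}$)
$r{\left(-162,E{\left(-2,10 \right)} \right)} - 35098 = \left(- \frac{51}{2} + \frac{3}{2} \cdot 7\right) - 35098 = \left(- \frac{51}{2} + \frac{21}{2}\right) - 35098 = -15 - 35098 = -35113$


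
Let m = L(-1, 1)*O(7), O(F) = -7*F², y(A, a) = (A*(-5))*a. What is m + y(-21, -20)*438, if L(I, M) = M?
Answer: -920143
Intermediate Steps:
y(A, a) = -5*A*a (y(A, a) = (-5*A)*a = -5*A*a)
m = -343 (m = 1*(-7*7²) = 1*(-7*49) = 1*(-343) = -343)
m + y(-21, -20)*438 = -343 - 5*(-21)*(-20)*438 = -343 - 2100*438 = -343 - 919800 = -920143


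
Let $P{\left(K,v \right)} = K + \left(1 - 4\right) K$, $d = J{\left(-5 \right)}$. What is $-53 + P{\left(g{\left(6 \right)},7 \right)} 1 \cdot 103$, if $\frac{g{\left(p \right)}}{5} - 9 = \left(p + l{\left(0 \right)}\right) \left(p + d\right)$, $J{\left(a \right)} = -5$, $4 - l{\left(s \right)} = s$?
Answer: $-19623$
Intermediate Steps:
$l{\left(s \right)} = 4 - s$
$d = -5$
$g{\left(p \right)} = 45 + 5 \left(-5 + p\right) \left(4 + p\right)$ ($g{\left(p \right)} = 45 + 5 \left(p + \left(4 - 0\right)\right) \left(p - 5\right) = 45 + 5 \left(p + \left(4 + 0\right)\right) \left(-5 + p\right) = 45 + 5 \left(p + 4\right) \left(-5 + p\right) = 45 + 5 \left(4 + p\right) \left(-5 + p\right) = 45 + 5 \left(-5 + p\right) \left(4 + p\right)$)
$P{\left(K,v \right)} = - 2 K$ ($P{\left(K,v \right)} = K - 3 K = - 2 K$)
$-53 + P{\left(g{\left(6 \right)},7 \right)} 1 \cdot 103 = -53 + - 2 \left(-55 - 30 + 5 \cdot 6^{2}\right) 1 \cdot 103 = -53 + - 2 \left(-55 - 30 + 5 \cdot 36\right) 1 \cdot 103 = -53 + - 2 \left(-55 - 30 + 180\right) 1 \cdot 103 = -53 + \left(-2\right) 95 \cdot 1 \cdot 103 = -53 + \left(-190\right) 1 \cdot 103 = -53 - 19570 = -19623$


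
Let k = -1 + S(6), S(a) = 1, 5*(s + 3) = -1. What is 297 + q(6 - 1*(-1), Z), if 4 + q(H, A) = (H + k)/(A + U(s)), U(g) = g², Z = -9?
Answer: 9258/31 ≈ 298.65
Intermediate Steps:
s = -16/5 (s = -3 + (⅕)*(-1) = -3 - ⅕ = -16/5 ≈ -3.2000)
k = 0 (k = -1 + 1 = 0)
q(H, A) = -4 + H/(256/25 + A) (q(H, A) = -4 + (H + 0)/(A + (-16/5)²) = -4 + H/(A + 256/25) = -4 + H/(256/25 + A))
297 + q(6 - 1*(-1), Z) = 297 + (-1024 - 100*(-9) + 25*(6 - 1*(-1)))/(256 + 25*(-9)) = 297 + (-1024 + 900 + 25*(6 + 1))/(256 - 225) = 297 + (-1024 + 900 + 25*7)/31 = 297 + (-1024 + 900 + 175)/31 = 297 + (1/31)*51 = 297 + 51/31 = 9258/31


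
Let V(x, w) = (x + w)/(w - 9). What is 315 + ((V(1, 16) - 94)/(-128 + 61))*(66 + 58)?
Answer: 227219/469 ≈ 484.48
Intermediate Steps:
V(x, w) = (w + x)/(-9 + w)
315 + ((V(1, 16) - 94)/(-128 + 61))*(66 + 58) = 315 + (((16 + 1)/(-9 + 16) - 94)/(-128 + 61))*(66 + 58) = 315 + ((17/7 - 94)/(-67))*124 = 315 + (((⅐)*17 - 94)*(-1/67))*124 = 315 + ((17/7 - 94)*(-1/67))*124 = 315 - 641/7*(-1/67)*124 = 315 + (641/469)*124 = 315 + 79484/469 = 227219/469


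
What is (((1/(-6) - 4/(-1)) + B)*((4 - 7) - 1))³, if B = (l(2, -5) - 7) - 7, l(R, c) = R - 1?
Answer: 1331000/27 ≈ 49296.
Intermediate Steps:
l(R, c) = -1 + R
B = -13 (B = ((-1 + 2) - 7) - 7 = (1 - 7) - 7 = -6 - 7 = -13)
(((1/(-6) - 4/(-1)) + B)*((4 - 7) - 1))³ = (((1/(-6) - 4/(-1)) - 13)*((4 - 7) - 1))³ = (((1*(-⅙) - 4*(-1)) - 13)*(-3 - 1))³ = (((-⅙ + 4) - 13)*(-4))³ = ((23/6 - 13)*(-4))³ = (-55/6*(-4))³ = (110/3)³ = 1331000/27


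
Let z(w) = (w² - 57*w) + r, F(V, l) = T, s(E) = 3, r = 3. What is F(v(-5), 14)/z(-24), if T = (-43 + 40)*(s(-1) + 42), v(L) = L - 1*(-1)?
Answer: -45/649 ≈ -0.069337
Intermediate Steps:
v(L) = 1 + L (v(L) = L + 1 = 1 + L)
T = -135 (T = (-43 + 40)*(3 + 42) = -3*45 = -135)
F(V, l) = -135
z(w) = 3 + w² - 57*w (z(w) = (w² - 57*w) + 3 = 3 + w² - 57*w)
F(v(-5), 14)/z(-24) = -135/(3 + (-24)² - 57*(-24)) = -135/(3 + 576 + 1368) = -135/1947 = -135*1/1947 = -45/649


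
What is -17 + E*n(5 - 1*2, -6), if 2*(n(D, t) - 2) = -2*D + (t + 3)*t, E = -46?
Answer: -385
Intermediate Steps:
n(D, t) = 2 - D + t*(3 + t)/2 (n(D, t) = 2 + (-2*D + (t + 3)*t)/2 = 2 + (-2*D + (3 + t)*t)/2 = 2 + (-2*D + t*(3 + t))/2 = 2 + (-D + t*(3 + t)/2) = 2 - D + t*(3 + t)/2)
-17 + E*n(5 - 1*2, -6) = -17 - 46*(2 + (½)*(-6)² - (5 - 1*2) + (3/2)*(-6)) = -17 - 46*(2 + (½)*36 - (5 - 2) - 9) = -17 - 46*(2 + 18 - 1*3 - 9) = -17 - 46*(2 + 18 - 3 - 9) = -17 - 46*8 = -17 - 368 = -385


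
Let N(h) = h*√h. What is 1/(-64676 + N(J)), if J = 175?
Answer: -64676/4177625601 - 875*√7/4177625601 ≈ -1.6036e-5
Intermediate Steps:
N(h) = h^(3/2)
1/(-64676 + N(J)) = 1/(-64676 + 175^(3/2)) = 1/(-64676 + 875*√7)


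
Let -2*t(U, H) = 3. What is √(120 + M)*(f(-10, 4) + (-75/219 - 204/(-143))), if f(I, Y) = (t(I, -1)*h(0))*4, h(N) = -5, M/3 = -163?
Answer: 973461*I*√41/10439 ≈ 597.11*I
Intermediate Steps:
M = -489 (M = 3*(-163) = -489)
t(U, H) = -3/2 (t(U, H) = -½*3 = -3/2)
f(I, Y) = 30 (f(I, Y) = -3/2*(-5)*4 = (15/2)*4 = 30)
√(120 + M)*(f(-10, 4) + (-75/219 - 204/(-143))) = √(120 - 489)*(30 + (-75/219 - 204/(-143))) = √(-369)*(30 + (-75*1/219 - 204*(-1/143))) = (3*I*√41)*(30 + (-25/73 + 204/143)) = (3*I*√41)*(30 + 11317/10439) = (3*I*√41)*(324487/10439) = 973461*I*√41/10439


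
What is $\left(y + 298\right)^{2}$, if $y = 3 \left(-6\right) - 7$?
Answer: $74529$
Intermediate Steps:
$y = -25$ ($y = -18 - 7 = -25$)
$\left(y + 298\right)^{2} = \left(-25 + 298\right)^{2} = 273^{2} = 74529$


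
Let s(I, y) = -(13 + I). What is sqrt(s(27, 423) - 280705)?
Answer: I*sqrt(280745) ≈ 529.85*I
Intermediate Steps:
s(I, y) = -13 - I
sqrt(s(27, 423) - 280705) = sqrt((-13 - 1*27) - 280705) = sqrt((-13 - 27) - 280705) = sqrt(-40 - 280705) = sqrt(-280745) = I*sqrt(280745)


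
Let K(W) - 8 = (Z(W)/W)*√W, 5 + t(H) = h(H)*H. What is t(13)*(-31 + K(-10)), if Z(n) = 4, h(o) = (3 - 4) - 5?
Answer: 1909 + 166*I*√10/5 ≈ 1909.0 + 104.99*I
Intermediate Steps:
h(o) = -6 (h(o) = -1 - 5 = -6)
t(H) = -5 - 6*H
K(W) = 8 + 4/√W (K(W) = 8 + (4/W)*√W = 8 + 4/√W)
t(13)*(-31 + K(-10)) = (-5 - 6*13)*(-31 + (8 + 4/√(-10))) = (-5 - 78)*(-31 + (8 + 4*(-I*√10/10))) = -83*(-31 + (8 - 2*I*√10/5)) = -83*(-23 - 2*I*√10/5) = 1909 + 166*I*√10/5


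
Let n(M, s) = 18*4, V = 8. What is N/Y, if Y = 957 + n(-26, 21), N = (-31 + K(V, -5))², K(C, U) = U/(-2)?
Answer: 1083/1372 ≈ 0.78936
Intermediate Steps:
n(M, s) = 72
K(C, U) = -U/2 (K(C, U) = U*(-½) = -U/2)
N = 3249/4 (N = (-31 - ½*(-5))² = (-31 + 5/2)² = (-57/2)² = 3249/4 ≈ 812.25)
Y = 1029 (Y = 957 + 72 = 1029)
N/Y = (3249/4)/1029 = (3249/4)*(1/1029) = 1083/1372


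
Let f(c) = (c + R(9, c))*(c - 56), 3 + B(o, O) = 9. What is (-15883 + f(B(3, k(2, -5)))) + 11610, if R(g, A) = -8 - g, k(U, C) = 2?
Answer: -3723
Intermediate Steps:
B(o, O) = 6 (B(o, O) = -3 + 9 = 6)
f(c) = (-56 + c)*(-17 + c) (f(c) = (c + (-8 - 1*9))*(c - 56) = (c + (-8 - 9))*(-56 + c) = (c - 17)*(-56 + c) = (-17 + c)*(-56 + c) = (-56 + c)*(-17 + c))
(-15883 + f(B(3, k(2, -5)))) + 11610 = (-15883 + (952 + 6² - 73*6)) + 11610 = (-15883 + (952 + 36 - 438)) + 11610 = (-15883 + 550) + 11610 = -15333 + 11610 = -3723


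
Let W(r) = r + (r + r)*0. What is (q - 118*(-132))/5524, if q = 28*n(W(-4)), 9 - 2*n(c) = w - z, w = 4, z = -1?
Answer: 3908/1381 ≈ 2.8298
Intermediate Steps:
W(r) = r (W(r) = r + (2*r)*0 = r + 0 = r)
n(c) = 2 (n(c) = 9/2 - (4 - 1*(-1))/2 = 9/2 - (4 + 1)/2 = 9/2 - 1/2*5 = 9/2 - 5/2 = 2)
q = 56 (q = 28*2 = 56)
(q - 118*(-132))/5524 = (56 - 118*(-132))/5524 = (56 + 15576)*(1/5524) = 15632*(1/5524) = 3908/1381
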